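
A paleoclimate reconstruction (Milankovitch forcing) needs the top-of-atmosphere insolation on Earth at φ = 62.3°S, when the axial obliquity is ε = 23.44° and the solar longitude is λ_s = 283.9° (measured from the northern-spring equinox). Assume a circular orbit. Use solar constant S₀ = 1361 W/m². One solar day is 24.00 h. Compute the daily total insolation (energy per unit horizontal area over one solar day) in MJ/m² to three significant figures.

Solar declination: sin δ = sin ε · sin λ_s = sin 23.44° × sin 283.9° = -0.38614, so δ = -22.715°.
cos H₀ = −tan(-62.3°) tan(-22.715°) = -0.7973, H₀ = 2.4937 rad.
Bracket: H₀ sin φ sin δ + cos φ cos δ sin H₀ = 2.4937×-0.88539×-0.38614 + 0.46484×0.92244×0.60355 = 0.852557 + 0.258794 = 1.111351.
Q̄ = (S₀/π) × [bracket] = (1361/π) × 1.111351 = 481.46 W/m².
Daily total = Q̄ × 24.00 h × 3600 s/h = 481.46 × 24.00 × 3600 / 10⁶ = 41.60 MJ/m².

41.6 MJ/m²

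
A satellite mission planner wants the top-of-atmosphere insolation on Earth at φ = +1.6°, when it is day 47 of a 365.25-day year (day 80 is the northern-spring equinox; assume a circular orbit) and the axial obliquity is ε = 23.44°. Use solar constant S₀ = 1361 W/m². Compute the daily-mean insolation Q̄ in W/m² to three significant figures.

Solar longitude: λ_s = 360° × (47 − 80)/365.25 = -32.526°, i.e. -32.526° + 360° = 327.474°.
sin δ = sin 23.44° × sin 327.474° = -0.21388, so δ = -12.350°.
cos H₀ = −tan(+1.6°) tan(-12.350°) = 0.0061, H₀ = 1.5647 rad.
Bracket: H₀ sin φ sin δ + cos φ cos δ sin H₀ = 1.5647×0.02792×-0.21388 + 0.99961×0.97686×0.99998 = -0.009344 + 0.976459 = 0.967115.
Q̄ = (S₀/π) × [bracket] = (1361/π) × 0.967115 = 419.0 W/m².

Q̄ ≈ 419 W/m²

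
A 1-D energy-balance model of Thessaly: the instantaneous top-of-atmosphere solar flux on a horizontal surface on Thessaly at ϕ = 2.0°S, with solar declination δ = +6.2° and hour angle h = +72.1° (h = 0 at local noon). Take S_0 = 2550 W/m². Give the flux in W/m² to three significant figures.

cos θ_z = sin ϕ sin δ + cos ϕ cos δ cos h = -0.003769 + 0.305373 = 0.301604.
Flux = S_0 · cos θ_z = 2550 × 0.301604 = 769.1 W/m².

769 W/m²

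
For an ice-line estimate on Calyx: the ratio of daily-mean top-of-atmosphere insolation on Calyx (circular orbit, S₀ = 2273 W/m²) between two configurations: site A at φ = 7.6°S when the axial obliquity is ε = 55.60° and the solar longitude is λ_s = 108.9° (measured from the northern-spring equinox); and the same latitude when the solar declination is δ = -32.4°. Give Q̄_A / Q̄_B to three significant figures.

Q̄_A / Q̄_B ≈ 0.490

— Configuration A (φ=-7.6°):
Solar declination: sin δ = sin ε · sin λ_s = sin 55.60° × sin 108.9° = 0.78063, so δ = +51.318°.
cos H₀ = −tan(-7.6°) tan(+51.318°) = 0.1667, H₀ = 1.4034 rad.
Bracket: H₀ sin φ sin δ + cos φ cos δ sin H₀ = 1.4034×-0.13226×0.78063 + 0.99122×0.62500×0.98602 = -0.144896 + 0.610852 = 0.465956.
Q̄ = (S₀/π) × [bracket] = (2273/π) × 0.465956 = 337.13 W/m².
— Configuration B (φ=-7.6°):
cos H₀ = −tan(-7.6°) tan(-32.400°) = -0.0847, H₀ = 1.6556 rad.
Bracket: H₀ sin φ sin δ + cos φ cos δ sin H₀ = 1.6556×-0.13226×-0.53583 + 0.99122×0.84433×0.99641 = 0.117331 + 0.833912 = 0.951243.
Q̄ = (S₀/π) × [bracket] = (2273/π) × 0.951243 = 688.24 W/m².
Ratio Q̄_A / Q̄_B = 337.13 / 688.24 = 0.4898.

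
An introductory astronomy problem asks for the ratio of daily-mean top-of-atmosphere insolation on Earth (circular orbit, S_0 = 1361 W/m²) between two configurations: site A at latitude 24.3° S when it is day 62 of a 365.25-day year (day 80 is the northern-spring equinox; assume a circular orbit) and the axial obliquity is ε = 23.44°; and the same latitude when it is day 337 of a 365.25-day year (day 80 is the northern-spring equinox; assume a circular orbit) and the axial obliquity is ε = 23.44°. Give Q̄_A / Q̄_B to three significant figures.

Q̄_A / Q̄_B ≈ 0.892

— Configuration A (ϕ=-24.3°):
Solar longitude: L_s = 360° × (62 − 80)/365.25 = -17.741°, i.e. -17.741° + 360° = 342.259°.
sin δ = sin 23.44° × sin 342.259° = -0.12121, so δ = -6.962°.
cos h₀ = −tan(-24.3°) tan(-6.962°) = -0.0551, h₀ = 1.6260 rad.
Bracket: h₀ sin ϕ sin δ + cos ϕ cos δ sin h₀ = 1.6260×-0.41151×-0.12121 + 0.91140×0.99263×0.99848 = 0.081103 + 0.903308 = 0.984411.
Q̄ = (S_0/π) × [bracket] = (1361/π) × 0.984411 = 426.47 W/m².
— Configuration B (ϕ=-24.3°):
Solar longitude: L_s = 360° × (337 − 80)/365.25 = 253.306°.
sin δ = sin 23.44° × sin 253.306° = -0.38102, so δ = -22.397°.
cos h₀ = −tan(-24.3°) tan(-22.397°) = -0.1861, h₀ = 1.7580 rad.
Bracket: h₀ sin ϕ sin δ + cos ϕ cos δ sin h₀ = 1.7580×-0.41151×-0.38102 + 0.91140×0.92457×0.98254 = 0.275643 + 0.827940 = 1.103583.
Q̄ = (S_0/π) × [bracket] = (1361/π) × 1.103583 = 478.09 W/m².
Ratio Q̄_A / Q̄_B = 426.47 / 478.09 = 0.8920.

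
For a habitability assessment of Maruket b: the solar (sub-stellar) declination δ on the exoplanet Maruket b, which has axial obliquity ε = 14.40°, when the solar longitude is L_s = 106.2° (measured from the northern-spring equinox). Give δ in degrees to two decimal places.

sin δ = sin ε · sin L_s = sin 14.40° × sin 106.2° = 0.238815.
δ = arcsin(0.238815) = +13.82°.

δ = +13.82°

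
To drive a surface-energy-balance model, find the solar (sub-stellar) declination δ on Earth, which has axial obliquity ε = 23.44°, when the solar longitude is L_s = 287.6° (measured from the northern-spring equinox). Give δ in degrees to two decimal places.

δ = -22.28°

sin δ = sin ε · sin L_s = sin 23.44° × sin 287.6° = -0.379168.
δ = arcsin(-0.379168) = -22.28°.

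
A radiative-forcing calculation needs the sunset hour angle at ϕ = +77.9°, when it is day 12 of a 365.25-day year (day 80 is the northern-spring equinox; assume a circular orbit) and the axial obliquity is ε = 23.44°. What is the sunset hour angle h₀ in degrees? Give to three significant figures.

h₀ = 0.00°

Solar longitude: L_s = 360° × (12 − 80)/365.25 = -67.023°, i.e. -67.023° + 360° = 292.977°.
sin δ = sin 23.44° × sin 292.977° = -0.36623, so δ = -21.483°.
cos h₀ = −tan ϕ · tan δ = 1.8358 ≥ 1, so the Sun never rises (polar night) and h₀ = 0.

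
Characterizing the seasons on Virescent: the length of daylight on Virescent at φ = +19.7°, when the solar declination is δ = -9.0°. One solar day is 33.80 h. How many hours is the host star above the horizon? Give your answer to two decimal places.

16.29 h

cos H₀ = −tan φ · tan δ = −tan(+19.7°) × tan(-9.000°) = 0.0567, so H₀ = 1.5141 rad = 86.75°.
Daylight = 2H₀/(2π) × 33.80 h = (1.5141/π) × 33.80 = 16.29 h.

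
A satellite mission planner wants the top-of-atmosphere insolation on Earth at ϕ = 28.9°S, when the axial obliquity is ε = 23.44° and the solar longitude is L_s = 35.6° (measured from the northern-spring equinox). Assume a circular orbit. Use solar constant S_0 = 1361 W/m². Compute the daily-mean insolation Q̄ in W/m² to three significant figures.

Solar declination: sin δ = sin ε · sin L_s = sin 23.44° × sin 35.6° = 0.23156, so δ = +13.389°.
cos h₀ = −tan(-28.9°) tan(+13.389°) = 0.1314, h₀ = 1.4390 rad.
Bracket: h₀ sin ϕ sin δ + cos ϕ cos δ sin h₀ = 1.4390×-0.48328×0.23156 + 0.87546×0.97282×0.99133 = -0.161036 + 0.844281 = 0.683245.
Q̄ = (S_0/π) × [bracket] = (1361/π) × 0.683245 = 296.0 W/m².

Q̄ ≈ 296 W/m²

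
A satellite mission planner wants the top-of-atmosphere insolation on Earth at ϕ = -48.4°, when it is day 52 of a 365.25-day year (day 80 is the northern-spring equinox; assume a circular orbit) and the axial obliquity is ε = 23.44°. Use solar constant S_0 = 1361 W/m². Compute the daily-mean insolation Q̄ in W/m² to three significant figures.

Solar longitude: L_s = 360° × (52 − 80)/365.25 = -27.598°, i.e. -27.598° + 360° = 332.402°.
sin δ = sin 23.44° × sin 332.402° = -0.18428, so δ = -10.619°.
cos h₀ = −tan(-48.4°) tan(-10.619°) = -0.2112, h₀ = 1.7836 rad.
Bracket: h₀ sin ϕ sin δ + cos ϕ cos δ sin h₀ = 1.7836×-0.74780×-0.18428 + 0.66393×0.98287×0.97745 = 0.245788 + 0.637842 = 0.883630.
Q̄ = (S_0/π) × [bracket] = (1361/π) × 0.883630 = 382.8 W/m².

Q̄ ≈ 383 W/m²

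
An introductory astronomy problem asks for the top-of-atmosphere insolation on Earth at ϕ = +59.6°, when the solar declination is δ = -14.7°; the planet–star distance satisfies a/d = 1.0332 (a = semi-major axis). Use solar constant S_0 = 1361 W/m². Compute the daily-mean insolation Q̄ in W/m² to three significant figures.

Q̄ ≈ 90.4 W/m²

cos h₀ = −tan(+59.6°) tan(-14.700°) = 0.4472, h₀ = 1.1072 rad.
Bracket: h₀ sin ϕ sin δ + cos ϕ cos δ sin h₀ = 1.1072×0.86251×-0.25376 + 0.50603×0.96727×0.89446 = -0.242333 + 0.437809 = 0.195476.
Inverse-square distance factor (a/d)² = 1.0332² = 1.067502.
Q̄ = (S_0/π) × 1.067502 × [bracket] = (1361/π) × 1.067502 × 0.195476 = 90.40 W/m².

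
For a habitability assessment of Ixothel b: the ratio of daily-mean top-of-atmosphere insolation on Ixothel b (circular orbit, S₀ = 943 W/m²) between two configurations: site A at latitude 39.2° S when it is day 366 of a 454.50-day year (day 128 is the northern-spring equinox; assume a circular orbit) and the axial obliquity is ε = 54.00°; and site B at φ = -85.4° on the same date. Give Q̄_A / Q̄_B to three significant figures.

— Configuration A (φ=-39.2°):
Solar longitude: λ_s = 360° × (366 − 128)/454.50 = 188.515°.
sin δ = sin 54.00° × sin 188.515° = -0.11979, so δ = -6.880°.
cos H₀ = −tan(-39.2°) tan(-6.880°) = -0.0984, H₀ = 1.6694 rad.
Bracket: H₀ sin φ sin δ + cos φ cos δ sin H₀ = 1.6694×-0.63203×-0.11979 + 0.77494×0.99280×0.99515 = 0.126392 + 0.765629 = 0.892021.
Q̄ = (S₀/π) × [bracket] = (943/π) × 0.892021 = 267.75 W/m².
— Configuration B (φ=-85.4°):
cos H₀ = −tan(-85.4°) tan(-6.880°) = -1.4996 ≤ −1 ⇒ polar day, H₀ = π.
Bracket: H₀ sin φ sin δ + cos φ cos δ sin H₀ = 3.1416×-0.99678×-0.11979 + 0.08020×0.99280×0.00000 = 0.375120 + 0.000000 = 0.375120.
Q̄ = (S₀/π) × [bracket] = (943/π) × 0.375120 = 112.60 W/m².
Ratio Q̄_A / Q̄_B = 267.75 / 112.60 = 2.378.

Q̄_A / Q̄_B ≈ 2.38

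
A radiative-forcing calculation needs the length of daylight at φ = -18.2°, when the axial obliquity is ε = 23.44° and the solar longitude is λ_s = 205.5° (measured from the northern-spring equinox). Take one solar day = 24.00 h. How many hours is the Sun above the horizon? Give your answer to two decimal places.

12.44 h

Solar declination: sin δ = sin ε · sin λ_s = sin 23.44° × sin 205.5° = -0.17125, so δ = -9.861°.
cos H₀ = −tan φ · tan δ = −tan(-18.2°) × tan(-9.861°) = -0.0571, so H₀ = 1.6280 rad = 93.28°.
Daylight = 2H₀/(2π) × 24.00 h = (1.6280/π) × 24.00 = 12.44 h.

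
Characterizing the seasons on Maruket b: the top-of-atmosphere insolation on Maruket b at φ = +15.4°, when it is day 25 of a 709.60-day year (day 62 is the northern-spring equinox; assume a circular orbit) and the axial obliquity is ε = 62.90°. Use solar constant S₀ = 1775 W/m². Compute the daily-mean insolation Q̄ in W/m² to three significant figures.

Solar longitude: λ_s = 360° × (25 − 62)/709.60 = -18.771°, i.e. -18.771° + 360° = 341.229°.
sin δ = sin 62.90° × sin 341.229° = -0.28646, so δ = -16.646°.
cos H₀ = −tan(+15.4°) tan(-16.646°) = 0.0824, H₀ = 1.4883 rad.
Bracket: H₀ sin φ sin δ + cos φ cos δ sin H₀ = 1.4883×0.26556×-0.28646 + 0.96410×0.95809×0.99660 = -0.113218 + 0.920554 = 0.807336.
Q̄ = (S₀/π) × [bracket] = (1775/π) × 0.807336 = 456.1 W/m².

Q̄ ≈ 456 W/m²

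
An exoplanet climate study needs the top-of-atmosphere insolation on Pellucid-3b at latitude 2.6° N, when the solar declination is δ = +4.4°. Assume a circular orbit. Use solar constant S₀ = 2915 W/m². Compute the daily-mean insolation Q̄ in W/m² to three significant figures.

Q̄ ≈ 929 W/m²

cos H₀ = −tan(+2.6°) tan(+4.400°) = -0.0035, H₀ = 1.5743 rad.
Bracket: H₀ sin φ sin δ + cos φ cos δ sin H₀ = 1.5743×0.04536×0.07672 + 0.99897×0.99705×0.99999 = 0.005479 + 0.996013 = 1.001492.
Q̄ = (S₀/π) × [bracket] = (2915/π) × 1.001492 = 929.3 W/m².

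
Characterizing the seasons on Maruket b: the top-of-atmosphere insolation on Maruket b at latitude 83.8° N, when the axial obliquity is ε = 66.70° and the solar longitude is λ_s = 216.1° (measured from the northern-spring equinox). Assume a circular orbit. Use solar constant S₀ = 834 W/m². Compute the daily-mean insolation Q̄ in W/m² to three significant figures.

Solar declination: sin δ = sin ε · sin λ_s = sin 66.70° × sin 216.1° = -0.54115, so δ = -32.762°.
cos H₀ = −tan(+83.8°) tan(-32.762°) = 5.9236 ≥ 1 ⇒ polar night, H₀ = 0 and Q̄ = 0.

Q̄ ≈ 0.00 W/m²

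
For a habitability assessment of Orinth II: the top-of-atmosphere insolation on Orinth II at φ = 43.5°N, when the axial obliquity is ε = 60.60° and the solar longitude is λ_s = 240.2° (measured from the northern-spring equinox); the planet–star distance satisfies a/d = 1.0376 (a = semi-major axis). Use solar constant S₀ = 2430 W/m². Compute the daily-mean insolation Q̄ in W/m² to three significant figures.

Solar declination: sin δ = sin ε · sin λ_s = sin 60.60° × sin 240.2° = -0.75601, so δ = -49.114°.
cos H₀ = −tan(+43.5°) tan(-49.114°) = 1.0960 ≥ 1 ⇒ polar night, H₀ = 0 and Q̄ = 0.
Inverse-square distance factor (a/d)² = 1.0376² = 1.076614.

Q̄ ≈ 0.00 W/m²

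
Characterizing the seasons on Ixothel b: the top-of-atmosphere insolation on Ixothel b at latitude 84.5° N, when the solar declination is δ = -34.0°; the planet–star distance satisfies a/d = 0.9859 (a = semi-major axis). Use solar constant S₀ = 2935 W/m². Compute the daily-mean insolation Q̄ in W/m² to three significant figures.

cos H₀ = −tan(+84.5°) tan(-34.000°) = 7.0050 ≥ 1 ⇒ polar night, H₀ = 0 and Q̄ = 0.
Inverse-square distance factor (a/d)² = 0.9859² = 0.971999.

Q̄ ≈ 0.00 W/m²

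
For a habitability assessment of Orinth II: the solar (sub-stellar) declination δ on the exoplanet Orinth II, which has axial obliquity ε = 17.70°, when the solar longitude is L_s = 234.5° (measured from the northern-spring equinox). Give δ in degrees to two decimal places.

δ = -14.33°

sin δ = sin ε · sin L_s = sin 17.70° × sin 234.5° = -0.247518.
δ = arcsin(-0.247518) = -14.33°.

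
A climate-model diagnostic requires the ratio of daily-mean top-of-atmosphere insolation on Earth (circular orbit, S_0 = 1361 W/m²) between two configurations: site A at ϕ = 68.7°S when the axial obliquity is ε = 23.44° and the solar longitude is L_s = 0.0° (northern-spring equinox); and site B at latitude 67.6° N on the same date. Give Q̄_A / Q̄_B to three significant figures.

— Configuration A (ϕ=-68.7°):
Solar declination: sin δ = sin ε · sin L_s = sin 23.44° × sin 0.0° = 0.00000, so δ = +0.000°.
cos h₀ = −tan(-68.7°) tan(+0.000°) = 0.0000, h₀ = 1.5708 rad.
Bracket: h₀ sin ϕ sin δ + cos ϕ cos δ sin h₀ = 1.5708×-0.93169×0.00000 + 0.36325×1.00000×1.00000 = -0.000000 + 0.363250 = 0.363250.
Q̄ = (S_0/π) × [bracket] = (1361/π) × 0.363250 = 157.37 W/m².
— Configuration B (ϕ=+67.6°):
cos h₀ = −tan(+67.6°) tan(+0.000°) = -0.0000, h₀ = 1.5708 rad.
Bracket: h₀ sin ϕ sin δ + cos ϕ cos δ sin h₀ = 1.5708×0.92455×0.00000 + 0.38107×1.00000×1.00000 = 0.000000 + 0.381070 = 0.381070.
Q̄ = (S_0/π) × [bracket] = (1361/π) × 0.381070 = 165.09 W/m².
Ratio Q̄_A / Q̄_B = 157.37 / 165.09 = 0.9532.

Q̄_A / Q̄_B ≈ 0.953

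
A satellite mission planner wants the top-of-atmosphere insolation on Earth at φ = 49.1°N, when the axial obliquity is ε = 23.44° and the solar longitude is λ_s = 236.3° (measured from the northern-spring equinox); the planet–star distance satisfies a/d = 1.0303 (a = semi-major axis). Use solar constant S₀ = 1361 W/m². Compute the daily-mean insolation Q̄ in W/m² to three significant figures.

Solar declination: sin δ = sin ε · sin λ_s = sin 23.44° × sin 236.3° = -0.33094, so δ = -19.326°.
cos H₀ = −tan(+49.1°) tan(-19.326°) = 0.4049, H₀ = 1.1540 rad.
Bracket: H₀ sin φ sin δ + cos φ cos δ sin H₀ = 1.1540×0.75585×-0.33094 + 0.65474×0.94365×0.91438 = -0.288663 + 0.564945 = 0.276282.
Inverse-square distance factor (a/d)² = 1.0303² = 1.061518.
Q̄ = (S₀/π) × 1.061518 × [bracket] = (1361/π) × 1.061518 × 0.276282 = 127.1 W/m².

Q̄ ≈ 127 W/m²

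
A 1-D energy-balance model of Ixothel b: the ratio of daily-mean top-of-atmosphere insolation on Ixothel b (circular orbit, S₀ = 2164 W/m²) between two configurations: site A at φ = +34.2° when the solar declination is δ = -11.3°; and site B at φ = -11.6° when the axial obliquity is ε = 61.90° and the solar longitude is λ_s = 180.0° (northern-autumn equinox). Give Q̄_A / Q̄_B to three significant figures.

— Configuration A (φ=+34.2°):
cos H₀ = −tan(+34.2°) tan(-11.300°) = 0.1358, H₀ = 1.4346 rad.
Bracket: H₀ sin φ sin δ + cos φ cos δ sin H₀ = 1.4346×0.56208×-0.19595 + 0.82708×0.98061×0.99074 = -0.158006 + 0.803533 = 0.645527.
Q̄ = (S₀/π) × [bracket] = (2164/π) × 0.645527 = 444.65 W/m².
— Configuration B (φ=-11.6°):
Solar declination: sin δ = sin ε · sin λ_s = sin 61.90° × sin 180.0° = 0.00000, so δ = +0.000°.
cos H₀ = −tan(-11.6°) tan(+0.000°) = 0.0000, H₀ = 1.5708 rad.
Bracket: H₀ sin φ sin δ + cos φ cos δ sin H₀ = 1.5708×-0.20108×0.00000 + 0.97958×1.00000×1.00000 = -0.000000 + 0.979580 = 0.979580.
Q̄ = (S₀/π) × [bracket] = (2164/π) × 0.979580 = 674.76 W/m².
Ratio Q̄_A / Q̄_B = 444.65 / 674.76 = 0.6590.

Q̄_A / Q̄_B ≈ 0.659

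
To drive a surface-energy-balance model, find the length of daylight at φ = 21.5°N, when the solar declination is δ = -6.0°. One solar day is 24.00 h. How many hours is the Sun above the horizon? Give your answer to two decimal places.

cos H₀ = −tan φ · tan δ = −tan(+21.5°) × tan(-6.000°) = 0.0414, so H₀ = 1.5294 rad = 87.63°.
Daylight = 2H₀/(2π) × 24.00 h = (1.5294/π) × 24.00 = 11.68 h.

11.68 h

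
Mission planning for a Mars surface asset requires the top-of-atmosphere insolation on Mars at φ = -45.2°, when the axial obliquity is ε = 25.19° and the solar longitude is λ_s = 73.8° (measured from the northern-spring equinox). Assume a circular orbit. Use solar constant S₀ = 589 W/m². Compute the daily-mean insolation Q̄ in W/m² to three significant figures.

Q̄ ≈ 47.6 W/m²

Solar declination: sin δ = sin ε · sin λ_s = sin 25.19° × sin 73.8° = 0.40872, so δ = +24.125°.
cos H₀ = −tan(-45.2°) tan(+24.125°) = 0.4510, H₀ = 1.1029 rad.
Bracket: H₀ sin φ sin δ + cos φ cos δ sin H₀ = 1.1029×-0.70957×0.40872 + 0.70463×0.91266×0.89254 = -0.319858 + 0.573981 = 0.254123.
Q̄ = (S₀/π) × [bracket] = (589/π) × 0.254123 = 47.64 W/m².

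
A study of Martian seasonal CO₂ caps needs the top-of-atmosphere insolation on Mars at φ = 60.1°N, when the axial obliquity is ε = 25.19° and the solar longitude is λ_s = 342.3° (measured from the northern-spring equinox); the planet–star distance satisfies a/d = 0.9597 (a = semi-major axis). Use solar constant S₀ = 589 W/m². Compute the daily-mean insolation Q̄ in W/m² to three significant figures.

Solar declination: sin δ = sin ε · sin λ_s = sin 25.19° × sin 342.3° = -0.12940, so δ = -7.435°.
cos H₀ = −tan(+60.1°) tan(-7.435°) = 0.2269, H₀ = 1.3419 rad.
Bracket: H₀ sin φ sin δ + cos φ cos δ sin H₀ = 1.3419×0.86690×-0.12940 + 0.49849×0.99159×0.97391 = -0.150530 + 0.481401 = 0.330871.
Inverse-square distance factor (a/d)² = 0.9597² = 0.921024.
Q̄ = (S₀/π) × 0.921024 × [bracket] = (589/π) × 0.921024 × 0.330871 = 57.13 W/m².

Q̄ ≈ 57.1 W/m²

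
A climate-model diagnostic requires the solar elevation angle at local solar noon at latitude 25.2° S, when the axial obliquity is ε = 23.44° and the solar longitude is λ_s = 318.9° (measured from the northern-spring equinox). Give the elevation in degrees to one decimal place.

80.0°

Solar declination: sin δ = sin ε · sin λ_s = sin 23.44° × sin 318.9° = -0.26150, so δ = -15.159°.
At local noon the hour angle is zero, so the zenith angle equals |φ − δ| = |-25.2° − (-15.159°)| = 10.041°.
Elevation = 90° − 10.041° = 80.0°.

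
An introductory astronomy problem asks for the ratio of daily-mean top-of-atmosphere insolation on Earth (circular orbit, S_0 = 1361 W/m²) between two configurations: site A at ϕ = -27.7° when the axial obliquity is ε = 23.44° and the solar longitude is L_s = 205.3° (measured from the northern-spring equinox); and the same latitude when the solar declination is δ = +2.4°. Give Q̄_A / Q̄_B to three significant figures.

Q̄_A / Q̄_B ≈ 1.17

— Configuration A (ϕ=-27.7°):
Solar declination: sin δ = sin ε · sin L_s = sin 23.44° × sin 205.3° = -0.17000, so δ = -9.788°.
cos h₀ = −tan(-27.7°) tan(-9.788°) = -0.0906, h₀ = 1.6615 rad.
Bracket: h₀ sin ϕ sin δ + cos ϕ cos δ sin h₀ = 1.6615×-0.46484×-0.17000 + 0.88539×0.98544×0.99589 = 0.131296 + 0.868913 = 1.000209.
Q̄ = (S_0/π) × [bracket] = (1361/π) × 1.000209 = 433.31 W/m².
— Configuration B (ϕ=-27.7°):
cos h₀ = −tan(-27.7°) tan(+2.400°) = 0.0220, h₀ = 1.5488 rad.
Bracket: h₀ sin ϕ sin δ + cos ϕ cos δ sin h₀ = 1.5488×-0.46484×0.04188 + 0.88539×0.99912×0.99976 = -0.030151 + 0.884399 = 0.854248.
Q̄ = (S_0/π) × [bracket] = (1361/π) × 0.854248 = 370.08 W/m².
Ratio Q̄_A / Q̄_B = 433.31 / 370.08 = 1.171.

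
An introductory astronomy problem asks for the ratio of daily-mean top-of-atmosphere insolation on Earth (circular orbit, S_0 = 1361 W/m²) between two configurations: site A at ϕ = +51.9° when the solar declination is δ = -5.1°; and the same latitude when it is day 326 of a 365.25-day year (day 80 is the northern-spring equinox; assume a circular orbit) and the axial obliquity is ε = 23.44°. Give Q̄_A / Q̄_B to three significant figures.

— Configuration A (ϕ=+51.9°):
cos h₀ = −tan(+51.9°) tan(-5.100°) = 0.1138, h₀ = 1.4567 rad.
Bracket: h₀ sin ϕ sin δ + cos ϕ cos δ sin h₀ = 1.4567×0.78694×-0.08889 + 0.61704×0.99604×0.99350 = -0.101898 + 0.610602 = 0.508704.
Q̄ = (S_0/π) × [bracket] = (1361/π) × 0.508704 = 220.38 W/m².
— Configuration B (ϕ=+51.9°):
Solar longitude: L_s = 360° × (326 − 80)/365.25 = 242.464°.
sin δ = sin 23.44° × sin 242.464° = -0.35273, so δ = -20.654°.
cos h₀ = −tan(+51.9°) tan(-20.654°) = 0.4807, h₀ = 1.0693 rad.
Bracket: h₀ sin ϕ sin δ + cos ϕ cos δ sin h₀ = 1.0693×0.78694×-0.35273 + 0.61704×0.93573×0.87686 = -0.296813 + 0.506284 = 0.209471.
Q̄ = (S_0/π) × [bracket] = (1361/π) × 0.209471 = 90.747 W/m².
Ratio Q̄_A / Q̄_B = 220.38 / 90.747 = 2.429.

Q̄_A / Q̄_B ≈ 2.43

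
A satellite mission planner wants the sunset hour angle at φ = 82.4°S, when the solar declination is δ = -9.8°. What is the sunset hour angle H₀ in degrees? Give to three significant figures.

H₀ = 180°

Sunrise equation: cos H₀ = −tan φ · tan δ = -1.2946 ≤ −1, so the Sun never sets (polar day) and H₀ = π.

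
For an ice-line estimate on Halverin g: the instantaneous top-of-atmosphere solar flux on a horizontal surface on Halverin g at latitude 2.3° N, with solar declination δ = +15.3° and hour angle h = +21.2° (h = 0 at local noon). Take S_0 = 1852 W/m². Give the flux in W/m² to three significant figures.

1.68e+03 W/m²

cos θ_z = sin ϕ sin δ + cos ϕ cos δ cos h = 0.010590 + 0.898555 = 0.909145.
Flux = S_0 · cos θ_z = 1852 × 0.909145 = 1684 W/m².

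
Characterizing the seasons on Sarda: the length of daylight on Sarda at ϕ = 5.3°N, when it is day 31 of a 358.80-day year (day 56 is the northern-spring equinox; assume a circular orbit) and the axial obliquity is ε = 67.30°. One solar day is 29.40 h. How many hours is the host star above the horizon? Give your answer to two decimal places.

14.33 h

Solar longitude: L_s = 360° × (31 − 56)/358.80 = -25.084°, i.e. -25.084° + 360° = 334.916°.
sin δ = sin 67.30° × sin 334.916° = -0.39110, so δ = -23.023°.
cos h₀ = −tan ϕ · tan δ = −tan(+5.3°) × tan(-23.023°) = 0.0394, so h₀ = 1.5314 rad = 87.74°.
Daylight = 2h₀/(2π) × 29.40 h = (1.5314/π) × 29.40 = 14.33 h.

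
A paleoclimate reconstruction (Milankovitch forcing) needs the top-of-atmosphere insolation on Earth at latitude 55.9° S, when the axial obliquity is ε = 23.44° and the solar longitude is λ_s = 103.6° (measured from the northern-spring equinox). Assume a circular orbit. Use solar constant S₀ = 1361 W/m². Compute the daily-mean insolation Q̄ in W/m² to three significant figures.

Solar declination: sin δ = sin ε · sin λ_s = sin 23.44° × sin 103.6° = 0.38663, so δ = +22.745°.
cos H₀ = −tan(-55.9°) tan(+22.745°) = 0.6192, H₀ = 0.9031 rad.
Bracket: H₀ sin φ sin δ + cos φ cos δ sin H₀ = 0.9031×-0.82806×0.38663 + 0.56064×0.92223×0.78522 = -0.289130 + 0.405989 = 0.116859.
Q̄ = (S₀/π) × [bracket] = (1361/π) × 0.116859 = 50.63 W/m².

Q̄ ≈ 50.6 W/m²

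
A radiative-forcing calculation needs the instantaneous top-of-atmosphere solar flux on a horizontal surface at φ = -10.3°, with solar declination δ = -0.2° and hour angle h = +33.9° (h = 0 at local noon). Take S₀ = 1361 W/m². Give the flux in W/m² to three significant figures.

1.11e+03 W/m²

cos θ_z = sin φ sin δ + cos φ cos δ cos h = 0.000624 + 0.816632 = 0.817256.
Flux = S₀ · cos θ_z = 1361 × 0.817256 = 1112 W/m².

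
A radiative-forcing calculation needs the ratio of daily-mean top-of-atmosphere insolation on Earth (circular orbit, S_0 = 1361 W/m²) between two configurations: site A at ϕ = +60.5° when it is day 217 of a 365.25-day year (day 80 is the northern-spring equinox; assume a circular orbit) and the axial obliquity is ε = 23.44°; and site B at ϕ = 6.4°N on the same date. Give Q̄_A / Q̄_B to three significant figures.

Q̄_A / Q̄_B ≈ 0.919

— Configuration A (ϕ=+60.5°):
Solar longitude: L_s = 360° × (217 − 80)/365.25 = 135.031°.
sin δ = sin 23.44° × sin 135.031° = 0.28113, so δ = +16.328°.
cos h₀ = −tan(+60.5°) tan(+16.328°) = -0.5178, h₀ = 2.1150 rad.
Bracket: h₀ sin ϕ sin δ + cos ϕ cos δ sin h₀ = 2.1150×0.87036×0.28113 + 0.49242×0.95967×0.85552 = 0.517507 + 0.404285 = 0.921792.
Q̄ = (S_0/π) × [bracket] = (1361/π) × 0.921792 = 399.34 W/m².
— Configuration B (ϕ=+6.4°):
cos h₀ = −tan(+6.4°) tan(+16.328°) = -0.0329, h₀ = 1.6037 rad.
Bracket: h₀ sin ϕ sin δ + cos ϕ cos δ sin h₀ = 1.6037×0.11147×0.28113 + 0.99377×0.95967×0.99946 = 0.050256 + 0.953176 = 1.003432.
Q̄ = (S_0/π) × [bracket] = (1361/π) × 1.003432 = 434.71 W/m².
Ratio Q̄_A / Q̄_B = 399.34 / 434.71 = 0.9186.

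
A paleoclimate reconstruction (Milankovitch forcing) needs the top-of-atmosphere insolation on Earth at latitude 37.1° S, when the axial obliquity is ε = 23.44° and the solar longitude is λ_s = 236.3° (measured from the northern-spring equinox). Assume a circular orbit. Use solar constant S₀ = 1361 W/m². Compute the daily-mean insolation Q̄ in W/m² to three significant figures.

Solar declination: sin δ = sin ε · sin λ_s = sin 23.44° × sin 236.3° = -0.33094, so δ = -19.326°.
cos H₀ = −tan(-37.1°) tan(-19.326°) = -0.2652, H₀ = 1.8392 rad.
Bracket: H₀ sin φ sin δ + cos φ cos δ sin H₀ = 1.8392×-0.60321×-0.33094 + 0.79758×0.94365×0.96418 = 0.367153 + 0.725677 = 1.092830.
Q̄ = (S₀/π) × [bracket] = (1361/π) × 1.092830 = 473.4 W/m².

Q̄ ≈ 473 W/m²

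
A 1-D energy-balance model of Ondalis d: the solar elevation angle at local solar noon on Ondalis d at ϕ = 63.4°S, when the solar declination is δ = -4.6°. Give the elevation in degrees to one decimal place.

31.2°

At local noon the hour angle is zero, so the zenith angle equals |ϕ − δ| = |-63.4° − (-4.600°)| = 58.800°.
Elevation = 90° − 58.800° = 31.2°.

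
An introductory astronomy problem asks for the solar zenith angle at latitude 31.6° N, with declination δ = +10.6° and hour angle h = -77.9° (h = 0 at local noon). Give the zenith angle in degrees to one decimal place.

cos θ_z = sin ϕ sin δ + cos ϕ cos δ cos h = 0.096388 + 0.175491 = 0.271879.
θ_z = arccos(0.271879) = 74.2°.

θ_z = 74.2°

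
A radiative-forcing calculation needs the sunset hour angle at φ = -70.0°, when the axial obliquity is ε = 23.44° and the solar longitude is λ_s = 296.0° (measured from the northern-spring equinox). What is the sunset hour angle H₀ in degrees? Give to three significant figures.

H₀ = 180°

Solar declination: sin δ = sin ε · sin λ_s = sin 23.44° × sin 296.0° = -0.35753, so δ = -20.949°.
Sunrise equation: cos H₀ = −tan φ · tan δ = -1.0518 ≤ −1, so the Sun never sets (polar day) and H₀ = π.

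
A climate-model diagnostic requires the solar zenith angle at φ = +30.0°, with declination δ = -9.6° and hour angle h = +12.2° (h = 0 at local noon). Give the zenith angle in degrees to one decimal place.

θ_z = 41.3°

cos θ_z = sin φ sin δ + cos φ cos δ cos h = -0.083384 + 0.834613 = 0.751229.
θ_z = arccos(0.751229) = 41.3°.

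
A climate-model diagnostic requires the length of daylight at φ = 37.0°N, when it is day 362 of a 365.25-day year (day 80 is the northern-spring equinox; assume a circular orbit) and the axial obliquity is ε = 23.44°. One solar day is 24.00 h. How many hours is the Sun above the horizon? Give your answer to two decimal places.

9.49 h

Solar longitude: λ_s = 360° × (362 − 80)/365.25 = 277.947°.
sin δ = sin 23.44° × sin 277.947° = -0.39397, so δ = -23.202°.
cos H₀ = −tan φ · tan δ = −tan(+37.0°) × tan(-23.202°) = 0.3230, so H₀ = 1.2419 rad = 71.16°.
Daylight = 2H₀/(2π) × 24.00 h = (1.2419/π) × 24.00 = 9.49 h.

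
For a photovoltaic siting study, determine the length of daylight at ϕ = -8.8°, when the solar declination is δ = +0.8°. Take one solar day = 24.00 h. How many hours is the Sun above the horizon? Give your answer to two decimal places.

cos h₀ = −tan ϕ · tan δ = −tan(-8.8°) × tan(+0.800°) = 0.0022, so h₀ = 1.5686 rad = 89.88°.
Daylight = 2h₀/(2π) × 24.00 h = (1.5686/π) × 24.00 = 11.98 h.

11.98 h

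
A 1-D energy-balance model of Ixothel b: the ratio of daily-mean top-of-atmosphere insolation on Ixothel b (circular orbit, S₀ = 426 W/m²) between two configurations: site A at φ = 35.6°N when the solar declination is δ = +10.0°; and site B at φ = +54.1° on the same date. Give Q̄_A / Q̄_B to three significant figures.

Q̄_A / Q̄_B ≈ 1.18

— Configuration A (φ=+35.6°):
cos H₀ = −tan(+35.6°) tan(+10.000°) = -0.1262, H₀ = 1.6974 rad.
Bracket: H₀ sin φ sin δ + cos φ cos δ sin H₀ = 1.6974×0.58212×0.17365 + 0.81310×0.98481×0.99200 = 0.171582 + 0.794343 = 0.965925.
Q̄ = (S₀/π) × [bracket] = (426/π) × 0.965925 = 130.98 W/m².
— Configuration B (φ=+54.1°):
cos H₀ = −tan(+54.1°) tan(+10.000°) = -0.2436, H₀ = 1.8169 rad.
Bracket: H₀ sin φ sin δ + cos φ cos δ sin H₀ = 1.8169×0.81004×0.17365 + 0.58637×0.98481×0.96988 = 0.255571 + 0.560070 = 0.815641.
Q̄ = (S₀/π) × [bracket] = (426/π) × 0.815641 = 110.60 W/m².
Ratio Q̄_A / Q̄_B = 130.98 / 110.60 = 1.184.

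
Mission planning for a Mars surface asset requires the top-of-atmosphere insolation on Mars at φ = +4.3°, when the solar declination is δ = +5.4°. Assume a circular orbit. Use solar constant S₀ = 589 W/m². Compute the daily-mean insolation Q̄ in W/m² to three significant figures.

cos H₀ = −tan(+4.3°) tan(+5.400°) = -0.0071, H₀ = 1.5779 rad.
Bracket: H₀ sin φ sin δ + cos φ cos δ sin H₀ = 1.5779×0.07498×0.09411 + 0.99719×0.99556×0.99997 = 0.011134 + 0.992733 = 1.003867.
Q̄ = (S₀/π) × [bracket] = (589/π) × 1.003867 = 188.2 W/m².

Q̄ ≈ 188 W/m²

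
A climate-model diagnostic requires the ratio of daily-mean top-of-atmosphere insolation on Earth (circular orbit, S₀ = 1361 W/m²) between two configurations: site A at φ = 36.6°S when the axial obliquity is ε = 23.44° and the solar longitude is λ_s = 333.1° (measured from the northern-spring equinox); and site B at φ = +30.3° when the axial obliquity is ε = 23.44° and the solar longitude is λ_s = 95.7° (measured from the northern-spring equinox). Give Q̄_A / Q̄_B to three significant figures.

Q̄_A / Q̄_B ≈ 0.853

— Configuration A (φ=-36.6°):
Solar declination: sin δ = sin ε · sin λ_s = sin 23.44° × sin 333.1° = -0.17997, so δ = -10.368°.
cos H₀ = −tan(-36.6°) tan(-10.368°) = -0.1359, H₀ = 1.7071 rad.
Bracket: H₀ sin φ sin δ + cos φ cos δ sin H₀ = 1.7071×-0.59622×-0.17997 + 0.80282×0.98367×0.99073 = 0.183175 + 0.782389 = 0.965564.
Q̄ = (S₀/π) × [bracket] = (1361/π) × 0.965564 = 418.30 W/m².
— Configuration B (φ=+30.3°):
Solar declination: sin δ = sin ε · sin λ_s = sin 23.44° × sin 95.7° = 0.39582, so δ = +23.317°.
cos H₀ = −tan(+30.3°) tan(+23.317°) = -0.2519, H₀ = 1.8254 rad.
Bracket: H₀ sin φ sin δ + cos φ cos δ sin H₀ = 1.8254×0.50453×0.39582 + 0.86340×0.91833×0.96776 = 0.364538 + 0.767323 = 1.131861.
Q̄ = (S₀/π) × [bracket] = (1361/π) × 1.131861 = 490.34 W/m².
Ratio Q̄_A / Q̄_B = 418.30 / 490.34 = 0.8531.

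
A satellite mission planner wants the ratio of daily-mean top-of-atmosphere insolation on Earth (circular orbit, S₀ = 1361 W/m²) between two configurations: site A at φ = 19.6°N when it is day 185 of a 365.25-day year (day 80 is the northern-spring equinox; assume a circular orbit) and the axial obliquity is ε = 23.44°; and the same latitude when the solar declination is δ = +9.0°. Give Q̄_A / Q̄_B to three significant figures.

Q̄_A / Q̄_B ≈ 1.07

— Configuration A (φ=+19.6°):
Solar longitude: λ_s = 360° × (185 − 80)/365.25 = 103.491°.
sin δ = sin 23.44° × sin 103.491° = 0.38681, so δ = +22.756°.
cos H₀ = −tan(+19.6°) tan(+22.756°) = -0.1494, H₀ = 1.7207 rad.
Bracket: H₀ sin φ sin δ + cos φ cos δ sin H₀ = 1.7207×0.33545×0.38681 + 0.94206×0.92216×0.98878 = 0.223270 + 0.858983 = 1.082253.
Q̄ = (S₀/π) × [bracket] = (1361/π) × 1.082253 = 468.85 W/m².
— Configuration B (φ=+19.6°):
cos H₀ = −tan(+19.6°) tan(+9.000°) = -0.0564, H₀ = 1.6272 rad.
Bracket: H₀ sin φ sin δ + cos φ cos δ sin H₀ = 1.6272×0.33545×0.15643 + 0.94206×0.98769×0.99841 = 0.085386 + 0.928984 = 1.014370.
Q̄ = (S₀/π) × [bracket] = (1361/π) × 1.014370 = 439.45 W/m².
Ratio Q̄_A / Q̄_B = 468.85 / 439.45 = 1.067.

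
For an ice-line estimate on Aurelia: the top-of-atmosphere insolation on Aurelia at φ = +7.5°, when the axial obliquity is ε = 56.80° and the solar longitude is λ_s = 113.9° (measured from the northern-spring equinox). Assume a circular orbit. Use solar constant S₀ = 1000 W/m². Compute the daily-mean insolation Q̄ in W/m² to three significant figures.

Solar declination: sin δ = sin ε · sin λ_s = sin 56.80° × sin 113.9° = 0.76502, so δ = +49.908°.
cos H₀ = −tan(+7.5°) tan(+49.908°) = -0.1564, H₀ = 1.7278 rad.
Bracket: H₀ sin φ sin δ + cos φ cos δ sin H₀ = 1.7278×0.13053×0.76502 + 0.99144×0.64401×0.98770 = 0.172535 + 0.630644 = 0.803179.
Q̄ = (S₀/π) × [bracket] = (1000/π) × 0.803179 = 255.7 W/m².

Q̄ ≈ 256 W/m²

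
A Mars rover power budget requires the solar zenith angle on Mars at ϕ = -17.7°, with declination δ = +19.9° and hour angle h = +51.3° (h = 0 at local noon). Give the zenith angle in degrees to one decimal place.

θ_z = 62.8°

cos θ_z = sin ϕ sin δ + cos ϕ cos δ cos h = -0.103487 + 0.560078 = 0.456591.
θ_z = arccos(0.456591) = 62.8°.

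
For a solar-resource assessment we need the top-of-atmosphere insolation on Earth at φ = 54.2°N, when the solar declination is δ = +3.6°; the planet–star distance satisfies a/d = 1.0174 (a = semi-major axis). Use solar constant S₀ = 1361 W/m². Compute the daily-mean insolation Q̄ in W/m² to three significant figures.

cos H₀ = −tan(+54.2°) tan(+3.600°) = -0.0872, H₀ = 1.6581 rad.
Bracket: H₀ sin φ sin δ + cos φ cos δ sin H₀ = 1.6581×0.81106×0.06279 + 0.58496×0.99803×0.99619 = 0.084441 + 0.581583 = 0.666024.
Inverse-square distance factor (a/d)² = 1.0174² = 1.035103.
Q̄ = (S₀/π) × 1.035103 × [bracket] = (1361/π) × 1.035103 × 0.666024 = 298.7 W/m².

Q̄ ≈ 299 W/m²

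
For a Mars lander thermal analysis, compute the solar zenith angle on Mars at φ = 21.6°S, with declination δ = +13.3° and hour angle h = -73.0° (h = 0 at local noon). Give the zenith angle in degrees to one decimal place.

θ_z = 79.6°

cos θ_z = sin φ sin δ + cos φ cos δ cos h = -0.084687 + 0.264549 = 0.179862.
θ_z = arccos(0.179862) = 79.6°.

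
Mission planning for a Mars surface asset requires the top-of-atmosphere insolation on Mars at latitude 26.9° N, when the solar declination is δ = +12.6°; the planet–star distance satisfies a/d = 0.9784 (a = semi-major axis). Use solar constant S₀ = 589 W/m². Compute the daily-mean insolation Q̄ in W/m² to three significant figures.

Q̄ ≈ 185 W/m²

cos H₀ = −tan(+26.9°) tan(+12.600°) = -0.1134, H₀ = 1.6844 rad.
Bracket: H₀ sin φ sin δ + cos φ cos δ sin H₀ = 1.6844×0.45243×0.21814 + 0.89180×0.97592×0.99355 = 0.166239 + 0.864712 = 1.030951.
Inverse-square distance factor (a/d)² = 0.9784² = 0.957267.
Q̄ = (S₀/π) × 0.957267 × [bracket] = (589/π) × 0.957267 × 1.030951 = 185.0 W/m².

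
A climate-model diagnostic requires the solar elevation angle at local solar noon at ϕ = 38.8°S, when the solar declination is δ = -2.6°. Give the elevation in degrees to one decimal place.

53.8°

At local noon the hour angle is zero, so the zenith angle equals |ϕ − δ| = |-38.8° − (-2.600°)| = 36.200°.
Elevation = 90° − 36.200° = 53.8°.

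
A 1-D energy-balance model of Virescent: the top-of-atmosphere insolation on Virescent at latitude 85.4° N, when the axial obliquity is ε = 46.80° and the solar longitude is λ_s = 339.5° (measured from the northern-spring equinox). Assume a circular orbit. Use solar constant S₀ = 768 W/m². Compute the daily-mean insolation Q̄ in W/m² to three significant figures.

Q̄ ≈ 0.00 W/m²

Solar declination: sin δ = sin ε · sin λ_s = sin 46.80° × sin 339.5° = -0.25529, so δ = -14.791°.
cos H₀ = −tan(+85.4°) tan(-14.791°) = 3.2817 ≥ 1 ⇒ polar night, H₀ = 0 and Q̄ = 0.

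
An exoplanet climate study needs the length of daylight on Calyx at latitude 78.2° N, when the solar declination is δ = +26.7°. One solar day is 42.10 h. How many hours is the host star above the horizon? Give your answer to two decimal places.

Sunrise equation: cos H₀ = −tan φ · tan δ = -2.4075 ≤ −1, so the host star never sets (polar day) and H₀ = π.
Daylight = 2H₀/(2π) × 42.10 h = (3.1416/π) × 42.10 = 42.10 h.

42.10 h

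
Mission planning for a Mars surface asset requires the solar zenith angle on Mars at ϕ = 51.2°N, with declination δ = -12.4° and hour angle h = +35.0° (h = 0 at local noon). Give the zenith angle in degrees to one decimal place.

θ_z = 70.5°

cos θ_z = sin ϕ sin δ + cos ϕ cos δ cos h = -0.167351 + 0.501310 = 0.333959.
θ_z = arccos(0.333959) = 70.5°.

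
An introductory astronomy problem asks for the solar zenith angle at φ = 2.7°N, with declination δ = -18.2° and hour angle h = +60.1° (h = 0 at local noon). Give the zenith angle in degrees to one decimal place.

θ_z = 62.7°

cos θ_z = sin φ sin δ + cos φ cos δ cos h = -0.014713 + 0.473024 = 0.458311.
θ_z = arccos(0.458311) = 62.7°.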